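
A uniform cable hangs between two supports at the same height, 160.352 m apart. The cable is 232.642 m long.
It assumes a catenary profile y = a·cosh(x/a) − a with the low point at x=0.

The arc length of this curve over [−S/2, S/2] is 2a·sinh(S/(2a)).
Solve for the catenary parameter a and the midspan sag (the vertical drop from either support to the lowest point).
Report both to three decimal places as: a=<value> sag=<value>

seed: a₀ = √(S³/(24(L−S))) = √(160.352³/(24·72.290)) = 48.749127
iter 1: u=1.644665  f(a)=+1.043e+01  f'(a)=-3.850e+00  a ← 48.749127 − (+1.043e+01/-3.850e+00) = 51.458775
iter 2: u=1.558063  f(a)=+9.329e-01  f'(a)=-3.189e+00  a ← 51.458775 − (+9.329e-01/-3.189e+00) = 51.751283
iter 3: u=1.549256  f(a)=+9.080e-03  f'(a)=-3.127e+00  a ← 51.751283 − (+9.080e-03/-3.127e+00) = 51.754186
iter 4: u=1.549169  f(a)=+8.787e-07  f'(a)=-3.127e+00  a ← 51.754186 − (+8.787e-07/-3.127e+00) = 51.754186
iter 5: u=1.549169  f(a)=+2.842e-14  f'(a)=-3.127e+00  a ← 51.754186 − (+2.842e-14/-3.127e+00) = 51.754186
converged: |Δa| < 1e-12 after 5 iterations
sag = a·(cosh(S/(2a)) − 1) = 51.754186·(cosh(1.549169) − 1) = 75.560663
T_max/T_min = cosh(S/(2a)) = 2.459991

a=51.754 sag=75.561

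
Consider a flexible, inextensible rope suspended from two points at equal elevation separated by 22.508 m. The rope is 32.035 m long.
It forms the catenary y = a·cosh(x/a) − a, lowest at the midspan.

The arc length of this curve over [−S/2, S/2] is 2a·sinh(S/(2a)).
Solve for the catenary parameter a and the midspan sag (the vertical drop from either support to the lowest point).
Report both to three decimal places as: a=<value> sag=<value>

seed: a₀ = √(S³/(24(L−S))) = √(22.508³/(24·9.527)) = 7.061902
iter 1: u=1.593622  f(a)=+1.286e+00  f'(a)=-3.449e+00  a ← 7.061902 − (+1.286e+00/-3.449e+00) = 7.434682
iter 2: u=1.513716  f(a)=+1.088e-01  f'(a)=-2.887e+00  a ← 7.434682 − (+1.088e-01/-2.887e+00) = 7.472366
iter 3: u=1.506082  f(a)=+9.387e-04  f'(a)=-2.838e+00  a ← 7.472366 − (+9.387e-04/-2.838e+00) = 7.472697
iter 4: u=1.506016  f(a)=+7.120e-08  f'(a)=-2.837e+00  a ← 7.472697 − (+7.120e-08/-2.837e+00) = 7.472697
iter 5: u=1.506016  f(a)=+7.105e-15  f'(a)=-2.837e+00  a ← 7.472697 − (+7.105e-15/-2.837e+00) = 7.472697
converged: |Δa| < 1e-12 after 5 iterations
sag = a·(cosh(S/(2a)) − 1) = 7.472697·(cosh(1.506016) − 1) = 10.202186
T_max/T_min = cosh(S/(2a)) = 2.365262

a=7.473 sag=10.202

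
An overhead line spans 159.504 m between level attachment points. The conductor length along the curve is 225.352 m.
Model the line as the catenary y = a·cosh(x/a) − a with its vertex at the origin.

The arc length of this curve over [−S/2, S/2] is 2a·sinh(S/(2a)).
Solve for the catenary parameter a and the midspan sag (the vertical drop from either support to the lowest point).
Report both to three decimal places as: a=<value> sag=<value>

a=53.554 sag=71.201

seed: a₀ = √(S³/(24(L−S))) = √(159.504³/(24·65.848)) = 50.673448
iter 1: u=1.573842  f(a)=+8.653e+00  f'(a)=-3.302e+00  a ← 50.673448 − (+8.653e+00/-3.302e+00) = 53.293772
iter 2: u=1.496460  f(a)=+7.165e-01  f'(a)=-2.776e+00  a ← 53.293772 − (+7.165e-01/-2.776e+00) = 53.551860
iter 3: u=1.489248  f(a)=+5.892e-03  f'(a)=-2.731e+00  a ← 53.551860 − (+5.892e-03/-2.731e+00) = 53.554018
iter 4: u=1.489188  f(a)=+4.057e-07  f'(a)=-2.730e+00  a ← 53.554018 − (+4.057e-07/-2.730e+00) = 53.554018
iter 5: u=1.489188  f(a)=+0.000e+00  f'(a)=-2.730e+00  a ← 53.554018 − (+0.000e+00/-2.730e+00) = 53.554018
converged: |Δa| < 1e-12 after 5 iterations
sag = a·(cosh(S/(2a)) − 1) = 53.554018·(cosh(1.489188) − 1) = 71.201398
T_max/T_min = cosh(S/(2a)) = 2.329525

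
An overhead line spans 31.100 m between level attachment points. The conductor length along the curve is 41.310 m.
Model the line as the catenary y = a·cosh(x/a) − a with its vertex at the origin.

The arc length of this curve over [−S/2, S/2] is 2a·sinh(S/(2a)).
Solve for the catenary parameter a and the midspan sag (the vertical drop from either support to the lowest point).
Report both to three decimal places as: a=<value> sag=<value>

seed: a₀ = √(S³/(24(L−S))) = √(31.100³/(24·10.210)) = 11.079549
iter 1: u=1.403487  f(a)=+1.054e+00  f'(a)=-2.233e+00  a ← 11.079549 − (+1.054e+00/-2.233e+00) = 11.551672
iter 2: u=1.346125  f(a)=+7.112e-02  f'(a)=-1.941e+00  a ← 11.551672 − (+7.112e-02/-1.941e+00) = 11.588320
iter 3: u=1.341868  f(a)=+3.755e-04  f'(a)=-1.920e+00  a ← 11.588320 − (+3.755e-04/-1.920e+00) = 11.588515
iter 4: u=1.341846  f(a)=+1.059e-08  f'(a)=-1.920e+00  a ← 11.588515 − (+1.059e-08/-1.920e+00) = 11.588515
iter 5: u=1.341846  f(a)=-1.421e-14  f'(a)=-1.920e+00  a ← 11.588515 − (-1.421e-14/-1.920e+00) = 11.588515
converged: |Δa| < 1e-12 after 5 iterations
sag = a·(cosh(S/(2a)) − 1) = 11.588515·(cosh(1.341846) − 1) = 12.095292
T_max/T_min = cosh(S/(2a)) = 2.043731

a=11.589 sag=12.095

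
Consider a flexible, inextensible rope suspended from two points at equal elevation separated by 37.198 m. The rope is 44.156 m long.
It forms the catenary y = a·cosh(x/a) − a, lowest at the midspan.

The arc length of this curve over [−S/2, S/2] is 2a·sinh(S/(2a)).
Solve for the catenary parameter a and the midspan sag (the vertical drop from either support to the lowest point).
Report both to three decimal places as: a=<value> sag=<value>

a=18.029 sag=10.475

seed: a₀ = √(S³/(24(L−S))) = √(37.198³/(24·6.958)) = 17.556242
iter 1: u=1.059395  f(a)=+4.011e-01  f'(a)=-8.853e-01  a ← 17.556242 − (+4.011e-01/-8.853e-01) = 18.009278
iter 2: u=1.032745  f(a)=+1.605e-02  f'(a)=-8.157e-01  a ← 18.009278 − (+1.605e-02/-8.157e-01) = 18.028953
iter 3: u=1.031618  f(a)=+2.807e-05  f'(a)=-8.128e-01  a ← 18.028953 − (+2.807e-05/-8.128e-01) = 18.028987
iter 4: u=1.031616  f(a)=+8.620e-11  f'(a)=-8.128e-01  a ← 18.028987 − (+8.620e-11/-8.128e-01) = 18.028987
iter 5: u=1.031616  f(a)=-7.105e-15  f'(a)=-8.128e-01  a ← 18.028987 − (-7.105e-15/-8.128e-01) = 18.028987
converged: |Δa| < 1e-12 after 5 iterations
sag = a·(cosh(S/(2a)) − 1) = 18.028987·(cosh(1.031616) − 1) = 10.475091
T_max/T_min = cosh(S/(2a)) = 1.581014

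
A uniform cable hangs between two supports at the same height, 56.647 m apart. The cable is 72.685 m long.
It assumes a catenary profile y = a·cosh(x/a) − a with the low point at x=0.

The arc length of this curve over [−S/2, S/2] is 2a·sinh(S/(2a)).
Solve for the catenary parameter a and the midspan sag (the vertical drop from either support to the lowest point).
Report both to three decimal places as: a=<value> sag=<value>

seed: a₀ = √(S³/(24(L−S))) = √(56.647³/(24·16.038)) = 21.731247
iter 1: u=1.303354  f(a)=+1.419e+00  f'(a)=-1.742e+00  a ← 21.731247 − (+1.419e+00/-1.742e+00) = 22.545395
iter 2: u=1.256288  f(a)=+8.362e-02  f'(a)=-1.543e+00  a ← 22.545395 − (+8.362e-02/-1.543e+00) = 22.599604
iter 3: u=1.253274  f(a)=+3.308e-04  f'(a)=-1.530e+00  a ← 22.599604 − (+3.308e-04/-1.530e+00) = 22.599820
iter 4: u=1.253262  f(a)=+5.222e-09  f'(a)=-1.530e+00  a ← 22.599820 − (+5.222e-09/-1.530e+00) = 22.599820
iter 5: u=1.253262  f(a)=+0.000e+00  f'(a)=-1.530e+00  a ← 22.599820 − (+0.000e+00/-1.530e+00) = 22.599820
converged: |Δa| < 1e-12 after 5 iterations
sag = a·(cosh(S/(2a)) − 1) = 22.599820·(cosh(1.253262) − 1) = 20.196549
T_max/T_min = cosh(S/(2a)) = 1.893660

a=22.600 sag=20.197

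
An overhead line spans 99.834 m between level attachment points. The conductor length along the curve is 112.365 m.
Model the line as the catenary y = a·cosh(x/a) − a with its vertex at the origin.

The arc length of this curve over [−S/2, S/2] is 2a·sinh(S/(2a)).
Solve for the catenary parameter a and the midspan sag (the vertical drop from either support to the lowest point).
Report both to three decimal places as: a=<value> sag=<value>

a=58.573 sag=22.589

seed: a₀ = √(S³/(24(L−S))) = √(99.834³/(24·12.531)) = 57.520046
iter 1: u=0.867819  f(a)=+4.804e-01  f'(a)=-4.694e-01  a ← 57.520046 − (+4.804e-01/-4.694e-01) = 58.543465
iter 2: u=0.852649  f(a)=+1.312e-02  f'(a)=-4.441e-01  a ← 58.543465 − (+1.312e-02/-4.441e-01) = 58.573012
iter 3: u=0.852218  f(a)=+1.040e-05  f'(a)=-4.434e-01  a ← 58.573012 − (+1.040e-05/-4.434e-01) = 58.573036
iter 4: u=0.852218  f(a)=+6.523e-12  f'(a)=-4.434e-01  a ← 58.573036 − (+6.523e-12/-4.434e-01) = 58.573036
converged: |Δa| < 1e-12 after 4 iterations
sag = a·(cosh(S/(2a)) − 1) = 58.573036·(cosh(0.852218) − 1) = 22.588986
T_max/T_min = cosh(S/(2a)) = 1.385655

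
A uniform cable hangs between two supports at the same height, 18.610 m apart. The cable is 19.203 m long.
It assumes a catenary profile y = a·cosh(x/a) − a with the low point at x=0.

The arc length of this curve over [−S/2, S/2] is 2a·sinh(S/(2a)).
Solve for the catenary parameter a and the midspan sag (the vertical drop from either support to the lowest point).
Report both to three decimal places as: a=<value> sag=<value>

seed: a₀ = √(S³/(24(L−S))) = √(18.610³/(24·0.593)) = 21.280733
iter 1: u=0.437250  f(a)=+5.695e-03  f'(a)=-5.680e-02  a ← 21.280733 − (+5.695e-03/-5.680e-02) = 21.380983
iter 2: u=0.435200  f(a)=+4.049e-05  f'(a)=-5.600e-02  a ← 21.380983 − (+4.049e-05/-5.600e-02) = 21.381706
iter 3: u=0.435185  f(a)=+2.080e-09  f'(a)=-5.599e-02  a ← 21.381706 − (+2.080e-09/-5.599e-02) = 21.381706
iter 4: u=0.435185  f(a)=+0.000e+00  f'(a)=-5.599e-02  a ← 21.381706 − (+0.000e+00/-5.599e-02) = 21.381706
converged: |Δa| < 1e-12 after 4 iterations
sag = a·(cosh(S/(2a)) − 1) = 21.381706·(cosh(0.435185) − 1) = 2.056855
T_max/T_min = cosh(S/(2a)) = 1.096197

a=21.382 sag=2.057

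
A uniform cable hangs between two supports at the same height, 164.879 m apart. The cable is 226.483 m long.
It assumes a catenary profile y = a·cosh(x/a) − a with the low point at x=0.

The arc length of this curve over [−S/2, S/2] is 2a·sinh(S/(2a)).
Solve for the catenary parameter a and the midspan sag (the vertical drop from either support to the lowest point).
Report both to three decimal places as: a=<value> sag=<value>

seed: a₀ = √(S³/(24(L−S))) = √(164.879³/(24·61.604)) = 55.060220
iter 1: u=1.497261  f(a)=+7.285e+00  f'(a)=-2.781e+00  a ← 55.060220 − (+7.285e+00/-2.781e+00) = 57.679739
iter 2: u=1.429263  f(a)=+5.522e-01  f'(a)=-2.374e+00  a ← 57.679739 − (+5.522e-01/-2.374e+00) = 57.912313
iter 3: u=1.423523  f(a)=+3.747e-03  f'(a)=-2.342e+00  a ← 57.912313 − (+3.747e-03/-2.342e+00) = 57.913913
iter 4: u=1.423484  f(a)=+1.751e-07  f'(a)=-2.342e+00  a ← 57.913913 − (+1.751e-07/-2.342e+00) = 57.913913
iter 5: u=1.423483  f(a)=-2.842e-14  f'(a)=-2.342e+00  a ← 57.913913 − (-2.842e-14/-2.342e+00) = 57.913913
converged: |Δa| < 1e-12 after 5 iterations
sag = a·(cosh(S/(2a)) − 1) = 57.913913·(cosh(1.423483) − 1) = 69.277512
T_max/T_min = cosh(S/(2a)) = 2.196215

a=57.914 sag=69.278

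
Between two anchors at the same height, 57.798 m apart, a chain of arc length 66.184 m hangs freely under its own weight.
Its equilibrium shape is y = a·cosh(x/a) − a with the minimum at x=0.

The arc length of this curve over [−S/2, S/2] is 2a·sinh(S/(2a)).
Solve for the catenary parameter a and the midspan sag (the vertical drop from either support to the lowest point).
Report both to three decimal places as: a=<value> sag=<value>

a=31.626 sag=14.148

seed: a₀ = √(S³/(24(L−S))) = √(57.798³/(24·8.386)) = 30.973206
iter 1: u=0.933032  f(a)=+3.727e-01  f'(a)=-5.901e-01  a ← 30.973206 − (+3.727e-01/-5.901e-01) = 31.604727
iter 2: u=0.914389  f(a)=+1.170e-02  f'(a)=-5.536e-01  a ← 31.604727 − (+1.170e-02/-5.536e-01) = 31.625868
iter 3: u=0.913777  f(a)=+1.237e-05  f'(a)=-5.524e-01  a ← 31.625868 − (+1.237e-05/-5.524e-01) = 31.625890
iter 4: u=0.913777  f(a)=+1.384e-11  f'(a)=-5.524e-01  a ← 31.625890 − (+1.384e-11/-5.524e-01) = 31.625890
converged: |Δa| < 1e-12 after 4 iterations
sag = a·(cosh(S/(2a)) − 1) = 31.625890·(cosh(0.913777) − 1) = 14.148310
T_max/T_min = cosh(S/(2a)) = 1.447365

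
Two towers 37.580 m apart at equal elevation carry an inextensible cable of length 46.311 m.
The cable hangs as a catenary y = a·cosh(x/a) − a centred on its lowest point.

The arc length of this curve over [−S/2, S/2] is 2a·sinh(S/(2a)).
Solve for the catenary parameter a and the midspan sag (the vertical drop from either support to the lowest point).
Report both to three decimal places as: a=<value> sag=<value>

seed: a₀ = √(S³/(24(L−S))) = √(37.580³/(24·8.731)) = 15.914667
iter 1: u=1.180672  f(a)=+6.291e-01  f'(a)=-1.258e+00  a ← 15.914667 − (+6.291e-01/-1.258e+00) = 16.414779
iter 2: u=1.144700  f(a)=+3.087e-02  f'(a)=-1.137e+00  a ← 16.414779 − (+3.087e-02/-1.137e+00) = 16.441926
iter 3: u=1.142810  f(a)=+8.284e-05  f'(a)=-1.131e+00  a ← 16.441926 − (+8.284e-05/-1.131e+00) = 16.442000
iter 4: u=1.142805  f(a)=+5.999e-10  f'(a)=-1.131e+00  a ← 16.442000 − (+5.999e-10/-1.131e+00) = 16.442000
iter 5: u=1.142805  f(a)=+7.105e-15  f'(a)=-1.131e+00  a ← 16.442000 − (+7.105e-15/-1.131e+00) = 16.442000
converged: |Δa| < 1e-12 after 5 iterations
sag = a·(cosh(S/(2a)) − 1) = 16.442000·(cosh(1.142805) − 1) = 11.957235
T_max/T_min = cosh(S/(2a)) = 1.727237

a=16.442 sag=11.957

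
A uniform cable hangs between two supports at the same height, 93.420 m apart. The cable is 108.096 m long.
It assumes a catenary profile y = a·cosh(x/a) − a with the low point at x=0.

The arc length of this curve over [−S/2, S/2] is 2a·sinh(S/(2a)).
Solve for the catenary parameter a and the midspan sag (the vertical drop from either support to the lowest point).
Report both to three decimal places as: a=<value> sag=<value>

seed: a₀ = √(S³/(24(L−S))) = √(93.420³/(24·14.676)) = 48.111658
iter 1: u=0.970867  f(a)=+7.074e-01  f'(a)=-6.696e-01  a ← 48.111658 − (+7.074e-01/-6.696e-01) = 49.168170
iter 2: u=0.950005  f(a)=+2.397e-02  f'(a)=-6.249e-01  a ← 49.168170 − (+2.397e-02/-6.249e-01) = 49.206534
iter 3: u=0.949264  f(a)=+2.967e-05  f'(a)=-6.233e-01  a ← 49.206534 − (+2.967e-05/-6.233e-01) = 49.206582
iter 4: u=0.949263  f(a)=+4.562e-11  f'(a)=-6.233e-01  a ← 49.206582 − (+4.562e-11/-6.233e-01) = 49.206582
iter 5: u=0.949263  f(a)=-1.421e-14  f'(a)=-6.233e-01  a ← 49.206582 − (-1.421e-14/-6.233e-01) = 49.206582
converged: |Δa| < 1e-12 after 5 iterations
sag = a·(cosh(S/(2a)) − 1) = 49.206582·(cosh(0.949263) − 1) = 23.885648
T_max/T_min = cosh(S/(2a)) = 1.485416

a=49.207 sag=23.886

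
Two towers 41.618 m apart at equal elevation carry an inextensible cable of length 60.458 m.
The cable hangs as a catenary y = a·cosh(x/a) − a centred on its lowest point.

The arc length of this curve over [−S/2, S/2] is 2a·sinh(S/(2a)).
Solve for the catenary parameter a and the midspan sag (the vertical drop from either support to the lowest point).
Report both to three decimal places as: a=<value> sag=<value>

seed: a₀ = √(S³/(24(L−S))) = √(41.618³/(24·18.840)) = 12.626289
iter 1: u=1.648069  f(a)=+2.730e+00  f'(a)=-3.878e+00  a ← 12.626289 − (+2.730e+00/-3.878e+00) = 13.330466
iter 2: u=1.561011  f(a)=+2.451e-01  f'(a)=-3.210e+00  a ← 13.330466 − (+2.451e-01/-3.210e+00) = 13.406811
iter 3: u=1.552122  f(a)=+2.404e-03  f'(a)=-3.147e+00  a ← 13.406811 − (+2.404e-03/-3.147e+00) = 13.407574
iter 4: u=1.552033  f(a)=+2.364e-07  f'(a)=-3.147e+00  a ← 13.407574 − (+2.364e-07/-3.147e+00) = 13.407574
iter 5: u=1.552033  f(a)=+0.000e+00  f'(a)=-3.147e+00  a ← 13.407574 − (+0.000e+00/-3.147e+00) = 13.407574
converged: |Δa| < 1e-12 after 5 iterations
sag = a·(cosh(S/(2a)) − 1) = 13.407574·(cosh(1.552033) − 1) = 19.661376
T_max/T_min = cosh(S/(2a)) = 2.466438

a=13.408 sag=19.661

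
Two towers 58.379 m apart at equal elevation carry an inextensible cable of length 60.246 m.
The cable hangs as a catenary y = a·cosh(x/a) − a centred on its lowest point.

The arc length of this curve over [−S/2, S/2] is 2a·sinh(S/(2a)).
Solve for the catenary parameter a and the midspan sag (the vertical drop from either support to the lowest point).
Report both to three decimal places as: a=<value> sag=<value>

a=66.953 sag=6.464

seed: a₀ = √(S³/(24(L−S))) = √(58.379³/(24·1.867)) = 66.635736
iter 1: u=0.438046  f(a)=+1.799e-02  f'(a)=-5.712e-02  a ← 66.635736 − (+1.799e-02/-5.712e-02) = 66.950772
iter 2: u=0.435985  f(a)=+1.284e-04  f'(a)=-5.631e-02  a ← 66.950772 − (+1.284e-04/-5.631e-02) = 66.953052
iter 3: u=0.435970  f(a)=+6.644e-09  f'(a)=-5.630e-02  a ← 66.953052 − (+6.644e-09/-5.630e-02) = 66.953053
iter 4: u=0.435970  f(a)=+0.000e+00  f'(a)=-5.630e-02  a ← 66.953053 − (+0.000e+00/-5.630e-02) = 66.953053
converged: |Δa| < 1e-12 after 4 iterations
sag = a·(cosh(S/(2a)) − 1) = 66.953053·(cosh(0.435970) − 1) = 6.464291
T_max/T_min = cosh(S/(2a)) = 1.096550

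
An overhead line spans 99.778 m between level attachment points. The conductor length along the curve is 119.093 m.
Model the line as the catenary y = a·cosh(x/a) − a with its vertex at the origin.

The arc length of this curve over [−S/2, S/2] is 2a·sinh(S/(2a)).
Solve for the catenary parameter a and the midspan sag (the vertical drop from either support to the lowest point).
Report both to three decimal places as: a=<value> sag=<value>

a=47.580 sag=28.641

seed: a₀ = √(S³/(24(L−S))) = √(99.778³/(24·19.315)) = 46.291283
iter 1: u=1.077719  f(a)=+1.153e+00  f'(a)=-9.355e-01  a ← 46.291283 − (+1.153e+00/-9.355e-01) = 47.523975
iter 2: u=1.049765  f(a)=+4.767e-02  f'(a)=-8.596e-01  a ← 47.523975 − (+4.767e-02/-8.596e-01) = 47.579429
iter 3: u=1.048541  f(a)=+8.923e-05  f'(a)=-8.564e-01  a ← 47.579429 − (+8.923e-05/-8.564e-01) = 47.579533
iter 4: u=1.048539  f(a)=+3.139e-10  f'(a)=-8.564e-01  a ← 47.579533 − (+3.139e-10/-8.564e-01) = 47.579533
iter 5: u=1.048539  f(a)=+0.000e+00  f'(a)=-8.564e-01  a ← 47.579533 − (+0.000e+00/-8.564e-01) = 47.579533
converged: |Δa| < 1e-12 after 5 iterations
sag = a·(cosh(S/(2a)) − 1) = 47.579533·(cosh(1.048539) − 1) = 28.641184
T_max/T_min = cosh(S/(2a)) = 1.601964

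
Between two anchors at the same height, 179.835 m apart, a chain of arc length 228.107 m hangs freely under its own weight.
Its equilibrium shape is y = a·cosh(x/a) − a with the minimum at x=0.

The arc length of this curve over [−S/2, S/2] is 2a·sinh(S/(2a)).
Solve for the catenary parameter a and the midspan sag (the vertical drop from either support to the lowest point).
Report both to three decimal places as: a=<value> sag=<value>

a=73.546 sag=62.164

seed: a₀ = √(S³/(24(L−S))) = √(179.835³/(24·48.272)) = 70.852970
iter 1: u=1.269072  f(a)=+4.040e+00  f'(a)=-1.595e+00  a ← 70.852970 − (+4.040e+00/-1.595e+00) = 73.385580
iter 2: u=1.225275  f(a)=+2.267e-01  f'(a)=-1.421e+00  a ← 73.385580 − (+2.267e-01/-1.421e+00) = 73.545160
iter 3: u=1.222616  f(a)=+8.079e-04  f'(a)=-1.410e+00  a ← 73.545160 − (+8.079e-04/-1.410e+00) = 73.545733
iter 4: u=1.222607  f(a)=+1.034e-08  f'(a)=-1.410e+00  a ← 73.545733 − (+1.034e-08/-1.410e+00) = 73.545733
iter 5: u=1.222607  f(a)=-5.684e-14  f'(a)=-1.410e+00  a ← 73.545733 − (-5.684e-14/-1.410e+00) = 73.545733
converged: |Δa| < 1e-12 after 5 iterations
sag = a·(cosh(S/(2a)) − 1) = 73.545733·(cosh(1.222607) − 1) = 62.164163
T_max/T_min = cosh(S/(2a)) = 1.845245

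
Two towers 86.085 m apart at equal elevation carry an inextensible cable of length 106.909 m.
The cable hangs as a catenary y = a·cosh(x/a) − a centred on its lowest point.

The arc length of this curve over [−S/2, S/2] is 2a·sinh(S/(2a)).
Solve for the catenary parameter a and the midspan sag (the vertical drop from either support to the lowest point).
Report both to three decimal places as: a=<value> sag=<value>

seed: a₀ = √(S³/(24(L−S))) = √(86.085³/(24·20.824)) = 35.727574
iter 1: u=1.204742  f(a)=+1.564e+00  f'(a)=-1.344e+00  a ← 35.727574 − (+1.564e+00/-1.344e+00) = 36.891706
iter 2: u=1.166726  f(a)=+7.972e-02  f'(a)=-1.210e+00  a ← 36.891706 − (+7.972e-02/-1.210e+00) = 36.957583
iter 3: u=1.164646  f(a)=+2.316e-04  f'(a)=-1.203e+00  a ← 36.957583 − (+2.316e-04/-1.203e+00) = 36.957776
iter 4: u=1.164640  f(a)=+1.967e-09  f'(a)=-1.203e+00  a ← 36.957776 − (+1.967e-09/-1.203e+00) = 36.957776
iter 5: u=1.164640  f(a)=+2.842e-14  f'(a)=-1.203e+00  a ← 36.957776 − (+2.842e-14/-1.203e+00) = 36.957776
converged: |Δa| < 1e-12 after 5 iterations
sag = a·(cosh(S/(2a)) − 1) = 36.957776·(cosh(1.164640) − 1) = 28.028844
T_max/T_min = cosh(S/(2a)) = 1.758402

a=36.958 sag=28.029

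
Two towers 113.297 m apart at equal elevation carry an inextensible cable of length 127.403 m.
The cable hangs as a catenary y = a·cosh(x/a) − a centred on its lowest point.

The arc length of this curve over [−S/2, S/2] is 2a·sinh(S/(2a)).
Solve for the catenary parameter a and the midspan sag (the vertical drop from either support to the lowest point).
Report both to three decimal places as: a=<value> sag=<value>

seed: a₀ = √(S³/(24(L−S))) = √(113.297³/(24·14.106)) = 65.542055
iter 1: u=0.864308  f(a)=+5.363e-01  f'(a)=-4.635e-01  a ← 65.542055 − (+5.363e-01/-4.635e-01) = 66.699308
iter 2: u=0.849312  f(a)=+1.454e-02  f'(a)=-4.387e-01  a ← 66.699308 − (+1.454e-02/-4.387e-01) = 66.732444
iter 3: u=0.848890  f(a)=+1.133e-05  f'(a)=-4.380e-01  a ← 66.732444 − (+1.133e-05/-4.380e-01) = 66.732470
iter 4: u=0.848890  f(a)=+6.921e-12  f'(a)=-4.380e-01  a ← 66.732470 − (+6.921e-12/-4.380e-01) = 66.732470
converged: |Δa| < 1e-12 after 4 iterations
sag = a·(cosh(S/(2a)) − 1) = 66.732470·(cosh(0.848890) − 1) = 25.523173
T_max/T_min = cosh(S/(2a)) = 1.382470

a=66.732 sag=25.523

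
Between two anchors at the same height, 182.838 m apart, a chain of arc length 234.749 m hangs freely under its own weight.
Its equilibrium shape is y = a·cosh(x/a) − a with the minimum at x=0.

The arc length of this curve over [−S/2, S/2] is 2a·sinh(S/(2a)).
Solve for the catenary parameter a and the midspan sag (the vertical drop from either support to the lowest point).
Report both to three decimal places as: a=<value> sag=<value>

a=72.850 sag=65.295

seed: a₀ = √(S³/(24(L−S))) = √(182.838³/(24·51.911)) = 70.042941
iter 1: u=1.305185  f(a)=+4.605e+00  f'(a)=-1.751e+00  a ← 70.042941 − (+4.605e+00/-1.751e+00) = 72.673540
iter 2: u=1.257941  f(a)=+2.721e-01  f'(a)=-1.549e+00  a ← 72.673540 − (+2.721e-01/-1.549e+00) = 72.849202
iter 3: u=1.254907  f(a)=+1.083e-03  f'(a)=-1.537e+00  a ← 72.849202 − (+1.083e-03/-1.537e+00) = 72.849906
iter 4: u=1.254895  f(a)=+1.728e-08  f'(a)=-1.537e+00  a ← 72.849906 − (+1.728e-08/-1.537e+00) = 72.849906
iter 5: u=1.254895  f(a)=-2.842e-14  f'(a)=-1.537e+00  a ← 72.849906 − (-2.842e-14/-1.537e+00) = 72.849906
converged: |Δa| < 1e-12 after 5 iterations
sag = a·(cosh(S/(2a)) − 1) = 72.849906·(cosh(1.254895) − 1) = 65.294518
T_max/T_min = cosh(S/(2a)) = 1.896288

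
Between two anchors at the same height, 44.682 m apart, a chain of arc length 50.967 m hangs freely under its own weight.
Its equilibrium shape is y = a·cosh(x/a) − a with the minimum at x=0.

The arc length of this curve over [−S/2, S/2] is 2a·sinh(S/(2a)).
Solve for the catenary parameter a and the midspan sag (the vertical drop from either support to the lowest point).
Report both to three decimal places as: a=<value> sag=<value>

seed: a₀ = √(S³/(24(L−S))) = √(44.682³/(24·6.285)) = 24.318716
iter 1: u=0.918675  f(a)=+2.706e-01  f'(a)=-5.618e-01  a ← 24.318716 − (+2.706e-01/-5.618e-01) = 24.800358
iter 2: u=0.900834  f(a)=+8.248e-03  f'(a)=-5.281e-01  a ← 24.800358 − (+8.248e-03/-5.281e-01) = 24.815978
iter 3: u=0.900267  f(a)=+8.197e-06  f'(a)=-5.270e-01  a ← 24.815978 − (+8.197e-06/-5.270e-01) = 24.815994
iter 4: u=0.900266  f(a)=+8.107e-12  f'(a)=-5.270e-01  a ← 24.815994 − (+8.107e-12/-5.270e-01) = 24.815994
converged: |Δa| < 1e-12 after 4 iterations
sag = a·(cosh(S/(2a)) − 1) = 24.815994·(cosh(0.900266) − 1) = 10.754251
T_max/T_min = cosh(S/(2a)) = 1.433360

a=24.816 sag=10.754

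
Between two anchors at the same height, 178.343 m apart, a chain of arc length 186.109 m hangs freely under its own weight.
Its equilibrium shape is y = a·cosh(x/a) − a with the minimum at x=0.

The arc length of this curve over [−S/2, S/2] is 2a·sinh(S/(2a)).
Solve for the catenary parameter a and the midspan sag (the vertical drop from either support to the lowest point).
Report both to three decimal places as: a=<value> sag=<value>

seed: a₀ = √(S³/(24(L−S))) = √(178.343³/(24·7.766)) = 174.453541
iter 1: u=0.511148  f(a)=+1.021e-01  f'(a)=-9.138e-02  a ← 174.453541 − (+1.021e-01/-9.138e-02) = 175.570688
iter 2: u=0.507895  f(a)=+9.889e-04  f'(a)=-8.962e-02  a ← 175.570688 − (+9.889e-04/-8.962e-02) = 175.581723
iter 3: u=0.507863  f(a)=+9.481e-08  f'(a)=-8.960e-02  a ← 175.581723 − (+9.481e-08/-8.960e-02) = 175.581724
iter 4: u=0.507863  f(a)=+0.000e+00  f'(a)=-8.960e-02  a ← 175.581724 − (+0.000e+00/-8.960e-02) = 175.581724
converged: |Δa| < 1e-12 after 4 iterations
sag = a·(cosh(S/(2a)) − 1) = 175.581724·(cosh(0.507863) − 1) = 23.134359
T_max/T_min = cosh(S/(2a)) = 1.131758

a=175.582 sag=23.134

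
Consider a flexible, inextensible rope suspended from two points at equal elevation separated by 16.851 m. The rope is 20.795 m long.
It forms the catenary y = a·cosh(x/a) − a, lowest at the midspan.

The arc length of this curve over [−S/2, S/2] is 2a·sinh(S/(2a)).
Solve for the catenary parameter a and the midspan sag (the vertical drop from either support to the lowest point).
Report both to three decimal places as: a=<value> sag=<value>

a=7.347 sag=5.384

seed: a₀ = √(S³/(24(L−S))) = √(16.851³/(24·3.944)) = 7.109916
iter 1: u=1.185035  f(a)=+2.864e-01  f'(a)=-1.273e+00  a ← 7.109916 − (+2.864e-01/-1.273e+00) = 7.334829
iter 2: u=1.148698  f(a)=+1.415e-02  f'(a)=-1.150e+00  a ← 7.334829 − (+1.415e-02/-1.150e+00) = 7.347131
iter 3: u=1.146774  f(a)=+3.852e-05  f'(a)=-1.144e+00  a ← 7.347131 − (+3.852e-05/-1.144e+00) = 7.347164
iter 4: u=1.146769  f(a)=+2.872e-10  f'(a)=-1.144e+00  a ← 7.347164 − (+2.872e-10/-1.144e+00) = 7.347164
iter 5: u=1.146769  f(a)=-3.553e-15  f'(a)=-1.144e+00  a ← 7.347164 − (-3.553e-15/-1.144e+00) = 7.347164
converged: |Δa| < 1e-12 after 5 iterations
sag = a·(cosh(S/(2a)) − 1) = 7.347164·(cosh(1.146769) − 1) = 5.384247
T_max/T_min = cosh(S/(2a)) = 1.732833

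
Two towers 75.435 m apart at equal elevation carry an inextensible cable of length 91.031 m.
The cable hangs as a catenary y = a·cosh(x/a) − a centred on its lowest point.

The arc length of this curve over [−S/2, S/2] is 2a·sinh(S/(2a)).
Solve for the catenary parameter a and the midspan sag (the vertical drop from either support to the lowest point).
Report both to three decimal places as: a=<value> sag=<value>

a=34.868 sag=22.468

seed: a₀ = √(S³/(24(L−S))) = √(75.435³/(24·15.596)) = 33.864690
iter 1: u=1.113771  f(a)=+9.964e-01  f'(a)=-1.041e+00  a ← 33.864690 − (+9.964e-01/-1.041e+00) = 34.822291
iter 2: u=1.083142  f(a)=+4.383e-02  f'(a)=-9.508e-01  a ← 34.822291 − (+4.383e-02/-9.508e-01) = 34.868385
iter 3: u=1.081711  f(a)=+9.343e-05  f'(a)=-9.468e-01  a ← 34.868385 − (+9.343e-05/-9.468e-01) = 34.868484
iter 4: u=1.081707  f(a)=+4.266e-10  f'(a)=-9.467e-01  a ← 34.868484 − (+4.266e-10/-9.467e-01) = 34.868484
iter 5: u=1.081707  f(a)=+0.000e+00  f'(a)=-9.467e-01  a ← 34.868484 − (+0.000e+00/-9.467e-01) = 34.868484
converged: |Δa| < 1e-12 after 5 iterations
sag = a·(cosh(S/(2a)) − 1) = 34.868484·(cosh(1.081707) − 1) = 22.467996
T_max/T_min = cosh(S/(2a)) = 1.644364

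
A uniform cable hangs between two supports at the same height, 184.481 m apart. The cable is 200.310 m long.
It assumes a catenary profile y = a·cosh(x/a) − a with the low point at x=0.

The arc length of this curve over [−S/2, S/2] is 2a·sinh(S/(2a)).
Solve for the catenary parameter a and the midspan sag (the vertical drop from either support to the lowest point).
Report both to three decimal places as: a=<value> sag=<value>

a=130.180 sag=34.069

seed: a₀ = √(S³/(24(L−S))) = √(184.481³/(24·15.829)) = 128.556815
iter 1: u=0.717508  f(a)=+4.125e-01  f'(a)=-2.592e-01  a ← 128.556815 − (+4.125e-01/-2.592e-01) = 130.148367
iter 2: u=0.708733  f(a)=+7.785e-03  f'(a)=-2.495e-01  a ← 130.148367 − (+7.785e-03/-2.495e-01) = 130.179573
iter 3: u=0.708564  f(a)=+2.891e-06  f'(a)=-2.493e-01  a ← 130.179573 − (+2.891e-06/-2.493e-01) = 130.179585
iter 4: u=0.708563  f(a)=+3.979e-13  f'(a)=-2.493e-01  a ← 130.179585 − (+3.979e-13/-2.493e-01) = 130.179585
converged: |Δa| < 1e-12 after 4 iterations
sag = a·(cosh(S/(2a)) − 1) = 130.179585·(cosh(0.708563) − 1) = 34.069459
T_max/T_min = cosh(S/(2a)) = 1.261711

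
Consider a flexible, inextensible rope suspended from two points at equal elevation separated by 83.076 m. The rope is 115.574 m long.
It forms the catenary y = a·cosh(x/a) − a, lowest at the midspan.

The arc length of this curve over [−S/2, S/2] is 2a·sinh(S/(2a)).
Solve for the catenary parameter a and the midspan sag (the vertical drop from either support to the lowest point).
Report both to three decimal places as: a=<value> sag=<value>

a=28.579 sag=35.889

seed: a₀ = √(S³/(24(L−S))) = √(83.076³/(24·32.498)) = 27.113116
iter 1: u=1.532026  f(a)=+4.034e+00  f'(a)=-3.009e+00  a ← 27.113116 − (+4.034e+00/-3.009e+00) = 28.453711
iter 2: u=1.459845  f(a)=+3.185e-01  f'(a)=-2.551e+00  a ← 28.453711 − (+3.185e-01/-2.551e+00) = 28.578556
iter 3: u=1.453467  f(a)=+2.361e-03  f'(a)=-2.513e+00  a ← 28.578556 − (+2.361e-03/-2.513e+00) = 28.579496
iter 4: u=1.453420  f(a)=+1.319e-07  f'(a)=-2.513e+00  a ← 28.579496 − (+1.319e-07/-2.513e+00) = 28.579496
iter 5: u=1.453420  f(a)=-2.842e-14  f'(a)=-2.513e+00  a ← 28.579496 − (-2.842e-14/-2.513e+00) = 28.579496
converged: |Δa| < 1e-12 after 5 iterations
sag = a·(cosh(S/(2a)) − 1) = 28.579496·(cosh(1.453420) − 1) = 35.888519
T_max/T_min = cosh(S/(2a)) = 2.255744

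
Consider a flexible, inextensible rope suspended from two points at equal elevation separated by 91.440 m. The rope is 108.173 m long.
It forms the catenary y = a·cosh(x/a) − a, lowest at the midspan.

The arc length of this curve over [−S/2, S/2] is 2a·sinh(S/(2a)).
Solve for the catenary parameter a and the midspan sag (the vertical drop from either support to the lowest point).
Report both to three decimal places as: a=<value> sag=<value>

a=44.783 sag=25.437

seed: a₀ = √(S³/(24(L−S))) = √(91.440³/(24·16.733)) = 43.632671
iter 1: u=1.047839  f(a)=+9.430e-01  f'(a)=-8.546e-01  a ← 43.632671 − (+9.430e-01/-8.546e-01) = 44.736137
iter 2: u=1.021993  f(a)=+3.696e-02  f'(a)=-7.888e-01  a ← 44.736137 − (+3.696e-02/-7.888e-01) = 44.782991
iter 3: u=1.020923  f(a)=+6.189e-05  f'(a)=-7.861e-01  a ← 44.782991 − (+6.189e-05/-7.861e-01) = 44.783070
iter 4: u=1.020922  f(a)=+1.743e-10  f'(a)=-7.861e-01  a ← 44.783070 − (+1.743e-10/-7.861e-01) = 44.783070
iter 5: u=1.020922  f(a)=+0.000e+00  f'(a)=-7.861e-01  a ← 44.783070 − (+0.000e+00/-7.861e-01) = 44.783070
converged: |Δa| < 1e-12 after 5 iterations
sag = a·(cosh(S/(2a)) − 1) = 44.783070·(cosh(1.020922) − 1) = 25.437104
T_max/T_min = cosh(S/(2a)) = 1.568007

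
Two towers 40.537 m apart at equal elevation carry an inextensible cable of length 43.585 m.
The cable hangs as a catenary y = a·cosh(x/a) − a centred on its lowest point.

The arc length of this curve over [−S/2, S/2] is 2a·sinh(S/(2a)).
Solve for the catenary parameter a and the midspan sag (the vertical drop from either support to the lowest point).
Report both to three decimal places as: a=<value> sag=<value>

seed: a₀ = √(S³/(24(L−S))) = √(40.537³/(24·3.048)) = 30.176183
iter 1: u=0.671672  f(a)=+6.950e-02  f'(a)=-2.113e-01  a ← 30.176183 − (+6.950e-02/-2.113e-01) = 30.505125
iter 2: u=0.664429  f(a)=+1.153e-03  f'(a)=-2.043e-01  a ← 30.505125 − (+1.153e-03/-2.043e-01) = 30.510767
iter 3: u=0.664306  f(a)=+3.290e-07  f'(a)=-2.042e-01  a ← 30.510767 − (+3.290e-07/-2.042e-01) = 30.510769
iter 4: u=0.664306  f(a)=+2.842e-14  f'(a)=-2.042e-01  a ← 30.510769 − (+2.842e-14/-2.042e-01) = 30.510769
converged: |Δa| < 1e-12 after 4 iterations
sag = a·(cosh(S/(2a)) − 1) = 30.510769·(cosh(0.664306) − 1) = 6.983498
T_max/T_min = cosh(S/(2a)) = 1.228886

a=30.511 sag=6.983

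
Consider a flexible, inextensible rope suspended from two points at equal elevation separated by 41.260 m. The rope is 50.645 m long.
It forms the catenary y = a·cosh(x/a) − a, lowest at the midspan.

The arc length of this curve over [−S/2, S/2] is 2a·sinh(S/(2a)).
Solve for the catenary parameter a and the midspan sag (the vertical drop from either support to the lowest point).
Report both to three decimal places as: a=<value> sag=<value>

a=18.233 sag=12.971

seed: a₀ = √(S³/(24(L−S))) = √(41.260³/(24·9.385)) = 17.659202
iter 1: u=1.168229  f(a)=+6.616e-01  f'(a)=-1.215e+00  a ← 17.659202 − (+6.616e-01/-1.215e+00) = 18.203651
iter 2: u=1.133289  f(a)=+3.183e-02  f'(a)=-1.101e+00  a ← 18.203651 − (+3.183e-02/-1.101e+00) = 18.232566
iter 3: u=1.131492  f(a)=+8.192e-05  f'(a)=-1.095e+00  a ← 18.232566 − (+8.192e-05/-1.095e+00) = 18.232641
iter 4: u=1.131487  f(a)=+5.456e-10  f'(a)=-1.095e+00  a ← 18.232641 − (+5.456e-10/-1.095e+00) = 18.232641
iter 5: u=1.131487  f(a)=+0.000e+00  f'(a)=-1.095e+00  a ← 18.232641 − (+0.000e+00/-1.095e+00) = 18.232641
converged: |Δa| < 1e-12 after 5 iterations
sag = a·(cosh(S/(2a)) − 1) = 18.232641·(cosh(1.131487) − 1) = 12.970856
T_max/T_min = cosh(S/(2a)) = 1.711408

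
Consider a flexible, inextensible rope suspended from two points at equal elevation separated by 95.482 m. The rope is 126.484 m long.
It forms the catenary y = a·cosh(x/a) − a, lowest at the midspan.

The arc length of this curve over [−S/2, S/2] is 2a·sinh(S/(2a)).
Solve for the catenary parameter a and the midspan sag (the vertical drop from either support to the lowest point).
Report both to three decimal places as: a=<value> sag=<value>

seed: a₀ = √(S³/(24(L−S))) = √(95.482³/(24·31.002)) = 34.204385
iter 1: u=1.395757  f(a)=+3.164e+00  f'(a)=-2.191e+00  a ← 34.204385 − (+3.164e+00/-2.191e+00) = 35.648106
iter 2: u=1.339230  f(a)=+2.113e-01  f'(a)=-1.908e+00  a ← 35.648106 − (+2.113e-01/-1.908e+00) = 35.758895
iter 3: u=1.335080  f(a)=+1.092e-03  f'(a)=-1.888e+00  a ← 35.758895 − (+1.092e-03/-1.888e+00) = 35.759474
iter 4: u=1.335059  f(a)=+2.951e-08  f'(a)=-1.888e+00  a ← 35.759474 − (+2.951e-08/-1.888e+00) = 35.759474
iter 5: u=1.335059  f(a)=-2.842e-14  f'(a)=-1.888e+00  a ← 35.759474 − (-2.842e-14/-1.888e+00) = 35.759474
converged: |Δa| < 1e-12 after 5 iterations
sag = a·(cosh(S/(2a)) − 1) = 35.759474·(cosh(1.335059) − 1) = 36.892371
T_max/T_min = cosh(S/(2a)) = 2.031681

a=35.759 sag=36.892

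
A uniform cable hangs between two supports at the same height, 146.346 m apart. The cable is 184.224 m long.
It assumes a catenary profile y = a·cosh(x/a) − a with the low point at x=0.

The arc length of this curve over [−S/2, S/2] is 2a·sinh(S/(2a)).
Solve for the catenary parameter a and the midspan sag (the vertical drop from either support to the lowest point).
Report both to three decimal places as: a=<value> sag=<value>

seed: a₀ = √(S³/(24(L−S))) = √(146.346³/(24·37.878)) = 58.718120
iter 1: u=1.246174  f(a)=+3.052e+00  f'(a)=-1.502e+00  a ← 58.718120 − (+3.052e+00/-1.502e+00) = 60.750308
iter 2: u=1.204488  f(a)=+1.656e-01  f'(a)=-1.343e+00  a ← 60.750308 − (+1.656e-01/-1.343e+00) = 60.873626
iter 3: u=1.202048  f(a)=+5.495e-04  f'(a)=-1.334e+00  a ← 60.873626 − (+5.495e-04/-1.334e+00) = 60.874038
iter 4: u=1.202040  f(a)=+6.093e-09  f'(a)=-1.334e+00  a ← 60.874038 − (+6.093e-09/-1.334e+00) = 60.874038
iter 5: u=1.202040  f(a)=-2.842e-14  f'(a)=-1.334e+00  a ← 60.874038 − (-2.842e-14/-1.334e+00) = 60.874038
converged: |Δa| < 1e-12 after 5 iterations
sag = a·(cosh(S/(2a)) − 1) = 60.874038·(cosh(1.202040) − 1) = 49.535513
T_max/T_min = cosh(S/(2a)) = 1.813738

a=60.874 sag=49.536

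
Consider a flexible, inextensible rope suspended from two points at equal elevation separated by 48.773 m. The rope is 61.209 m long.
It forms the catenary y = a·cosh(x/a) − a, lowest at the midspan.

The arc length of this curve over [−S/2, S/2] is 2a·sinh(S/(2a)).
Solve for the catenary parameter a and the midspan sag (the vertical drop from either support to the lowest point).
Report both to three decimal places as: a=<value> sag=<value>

a=20.430 sag=16.367

seed: a₀ = √(S³/(24(L−S))) = √(48.773³/(24·12.436)) = 19.716201
iter 1: u=1.236876  f(a)=+9.867e-01  f'(a)=-1.465e+00  a ← 19.716201 − (+9.867e-01/-1.465e+00) = 20.389535
iter 2: u=1.196030  f(a)=+5.280e-02  f'(a)=-1.312e+00  a ← 20.389535 − (+5.280e-02/-1.312e+00) = 20.429768
iter 3: u=1.193675  f(a)=+1.701e-04  f'(a)=-1.304e+00  a ← 20.429768 − (+1.701e-04/-1.304e+00) = 20.429898
iter 4: u=1.193667  f(a)=+1.778e-09  f'(a)=-1.304e+00  a ← 20.429898 − (+1.778e-09/-1.304e+00) = 20.429898
iter 5: u=1.193667  f(a)=-7.105e-15  f'(a)=-1.304e+00  a ← 20.429898 − (-7.105e-15/-1.304e+00) = 20.429898
converged: |Δa| < 1e-12 after 5 iterations
sag = a·(cosh(S/(2a)) − 1) = 20.429898·(cosh(1.193667) − 1) = 16.367060
T_max/T_min = cosh(S/(2a)) = 1.801133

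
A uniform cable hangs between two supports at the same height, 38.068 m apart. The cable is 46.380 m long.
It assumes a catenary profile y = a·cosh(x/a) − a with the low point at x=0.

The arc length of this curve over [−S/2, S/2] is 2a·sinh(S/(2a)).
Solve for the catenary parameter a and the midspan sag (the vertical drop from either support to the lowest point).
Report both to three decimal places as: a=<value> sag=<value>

seed: a₀ = √(S³/(24(L−S))) = √(38.068³/(24·8.312)) = 16.629596
iter 1: u=1.144586  f(a)=+5.618e-01  f'(a)=-1.137e+00  a ← 16.629596 − (+5.618e-01/-1.137e+00) = 17.123713
iter 2: u=1.111558  f(a)=+2.601e-02  f'(a)=-1.034e+00  a ← 17.123713 − (+2.601e-02/-1.034e+00) = 17.148872
iter 3: u=1.109927  f(a)=+6.175e-05  f'(a)=-1.029e+00  a ← 17.148872 − (+6.175e-05/-1.029e+00) = 17.148932
iter 4: u=1.109923  f(a)=+3.499e-10  f'(a)=-1.029e+00  a ← 17.148932 − (+3.499e-10/-1.029e+00) = 17.148932
iter 5: u=1.109923  f(a)=+0.000e+00  f'(a)=-1.029e+00  a ← 17.148932 − (+0.000e+00/-1.029e+00) = 17.148932
converged: |Δa| < 1e-12 after 5 iterations
sag = a·(cosh(S/(2a)) − 1) = 17.148932·(cosh(1.109923) − 1) = 11.693086
T_max/T_min = cosh(S/(2a)) = 1.681855

a=17.149 sag=11.693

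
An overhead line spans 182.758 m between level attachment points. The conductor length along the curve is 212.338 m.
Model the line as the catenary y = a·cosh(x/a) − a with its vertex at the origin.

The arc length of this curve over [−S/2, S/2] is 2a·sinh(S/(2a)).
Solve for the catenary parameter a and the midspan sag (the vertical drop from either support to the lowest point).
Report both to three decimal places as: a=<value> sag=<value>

a=94.900 sag=47.500

seed: a₀ = √(S³/(24(L−S))) = √(182.758³/(24·29.580)) = 92.727786
iter 1: u=0.985454  f(a)=+1.470e+00  f'(a)=-7.021e-01  a ← 92.727786 − (+1.470e+00/-7.021e-01) = 94.821307
iter 2: u=0.963697  f(a)=+5.125e-02  f'(a)=-6.539e-01  a ← 94.821307 − (+5.125e-02/-6.539e-01) = 94.899685
iter 3: u=0.962901  f(a)=+6.730e-05  f'(a)=-6.522e-01  a ← 94.899685 − (+6.730e-05/-6.522e-01) = 94.899788
iter 4: u=0.962900  f(a)=+1.164e-10  f'(a)=-6.522e-01  a ← 94.899788 − (+1.164e-10/-6.522e-01) = 94.899788
iter 5: u=0.962900  f(a)=+5.684e-14  f'(a)=-6.522e-01  a ← 94.899788 − (+5.684e-14/-6.522e-01) = 94.899788
converged: |Δa| < 1e-12 after 5 iterations
sag = a·(cosh(S/(2a)) − 1) = 94.899788·(cosh(0.962900) − 1) = 47.500445
T_max/T_min = cosh(S/(2a)) = 1.500533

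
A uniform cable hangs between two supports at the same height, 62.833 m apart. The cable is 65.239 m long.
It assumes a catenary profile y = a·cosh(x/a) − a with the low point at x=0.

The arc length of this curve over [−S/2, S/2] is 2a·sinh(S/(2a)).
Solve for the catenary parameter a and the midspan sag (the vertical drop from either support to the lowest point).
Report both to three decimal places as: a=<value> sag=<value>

seed: a₀ = √(S³/(24(L−S))) = √(62.833³/(24·2.406)) = 65.543294
iter 1: u=0.479324  f(a)=+2.779e-02  f'(a)=-7.512e-02  a ← 65.543294 − (+2.779e-02/-7.512e-02) = 65.913257
iter 2: u=0.476634  f(a)=+2.371e-04  f'(a)=-7.384e-02  a ← 65.913257 − (+2.371e-04/-7.384e-02) = 65.916467
iter 3: u=0.476611  f(a)=+1.758e-08  f'(a)=-7.383e-02  a ← 65.916467 − (+1.758e-08/-7.383e-02) = 65.916468
iter 4: u=0.476611  f(a)=-1.421e-14  f'(a)=-7.383e-02  a ← 65.916468 − (-1.421e-14/-7.383e-02) = 65.916468
converged: |Δa| < 1e-12 after 4 iterations
sag = a·(cosh(S/(2a)) − 1) = 65.916468·(cosh(0.476611) − 1) = 7.629521
T_max/T_min = cosh(S/(2a)) = 1.115745

a=65.916 sag=7.630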